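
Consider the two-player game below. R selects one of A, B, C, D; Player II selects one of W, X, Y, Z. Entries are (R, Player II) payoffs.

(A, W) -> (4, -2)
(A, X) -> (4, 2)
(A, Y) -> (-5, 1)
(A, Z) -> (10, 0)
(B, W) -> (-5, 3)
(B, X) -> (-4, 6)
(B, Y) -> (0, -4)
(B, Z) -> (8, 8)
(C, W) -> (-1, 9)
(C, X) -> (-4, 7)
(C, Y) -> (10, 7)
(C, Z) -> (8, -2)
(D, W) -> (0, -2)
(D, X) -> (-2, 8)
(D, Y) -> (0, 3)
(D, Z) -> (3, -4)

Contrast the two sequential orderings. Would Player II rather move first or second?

second

If R leads: Player II's best replies are A→X, B→Z, C→W, D→X; R's induced payoffs 4, 8, -1, -2; outcome (B, Z), payoffs (8, 8).
If Player II leads: R's best replies are W→A, X→A, Y→C, Z→A; Player II's induced payoffs -2, 2, 7, 0; outcome (C, Y), payoffs (10, 7).
Player II gets 7 moving first and 8 moving second, so Player II prefers to move second.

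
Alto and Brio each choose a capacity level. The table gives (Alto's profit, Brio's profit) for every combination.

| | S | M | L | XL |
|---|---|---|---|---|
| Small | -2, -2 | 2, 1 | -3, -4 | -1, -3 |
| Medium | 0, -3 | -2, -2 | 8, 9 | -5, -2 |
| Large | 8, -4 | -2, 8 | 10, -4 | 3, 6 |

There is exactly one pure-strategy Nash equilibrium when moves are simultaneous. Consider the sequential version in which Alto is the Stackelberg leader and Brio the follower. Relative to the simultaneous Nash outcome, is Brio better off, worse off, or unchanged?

Brio best-responds to each possible Alto move:
- Small: BR = M, leader payoff 2.
- Medium: BR = L, leader payoff 8.
- Large: BR = M, leader payoff -2.
Maximizing over 2, 8, -2, Alto chooses Medium. Subgame-perfect outcome: (Medium, L) with payoffs (8, 9).
For the simultaneous game, intersect best replies.
Alto's best replies: S→Large; M→Small; L→Large; XL→Large.
Brio's best replies: Small→M; Medium→L; Large→M.
Only (Small, M) has each player best-responding; Nash payoffs (2, 1).
Brio earns 9 sequentially versus 1 at the Nash outcome: better off.

better off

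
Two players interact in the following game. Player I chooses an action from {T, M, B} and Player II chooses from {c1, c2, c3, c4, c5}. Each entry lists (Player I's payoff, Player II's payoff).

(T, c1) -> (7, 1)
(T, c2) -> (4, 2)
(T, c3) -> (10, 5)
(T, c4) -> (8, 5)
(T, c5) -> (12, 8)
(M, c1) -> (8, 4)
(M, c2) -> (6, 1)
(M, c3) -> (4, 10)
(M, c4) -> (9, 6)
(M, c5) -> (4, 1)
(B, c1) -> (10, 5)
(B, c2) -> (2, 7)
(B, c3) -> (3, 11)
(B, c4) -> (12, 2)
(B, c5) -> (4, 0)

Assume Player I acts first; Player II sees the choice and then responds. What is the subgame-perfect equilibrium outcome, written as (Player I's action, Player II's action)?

(T, c5)

Work backward from Player II's decision.
- T: Player II compares 1, 2, 5, 5, 8 and picks c5; Player I would get 12.
- M: Player II compares 4, 1, 10, 6, 1 and picks c3; Player I would get 4.
- B: Player II compares 5, 7, 11, 2, 0 and picks c3; Player I would get 3.
Maximizing over 12, 4, 3, Player I chooses T. Subgame-perfect outcome: (T, c5) with payoffs (12, 8).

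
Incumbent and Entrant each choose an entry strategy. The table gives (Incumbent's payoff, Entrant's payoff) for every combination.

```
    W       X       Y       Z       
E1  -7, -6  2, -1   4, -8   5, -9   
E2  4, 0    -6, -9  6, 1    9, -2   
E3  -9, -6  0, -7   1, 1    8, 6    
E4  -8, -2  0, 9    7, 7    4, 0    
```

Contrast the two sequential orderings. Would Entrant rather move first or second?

If Incumbent leads: Entrant's best replies are E1→X, E2→Y, E3→Z, E4→X; Incumbent's induced payoffs 2, 6, 8, 0; outcome (E3, Z), payoffs (8, 6).
If Entrant leads: Incumbent's best replies are W→E2, X→E1, Y→E4, Z→E2; Entrant's induced payoffs 0, -1, 7, -2; outcome (E4, Y), payoffs (7, 7).
Entrant gets 7 moving first and 6 moving second, so Entrant prefers to move first.

first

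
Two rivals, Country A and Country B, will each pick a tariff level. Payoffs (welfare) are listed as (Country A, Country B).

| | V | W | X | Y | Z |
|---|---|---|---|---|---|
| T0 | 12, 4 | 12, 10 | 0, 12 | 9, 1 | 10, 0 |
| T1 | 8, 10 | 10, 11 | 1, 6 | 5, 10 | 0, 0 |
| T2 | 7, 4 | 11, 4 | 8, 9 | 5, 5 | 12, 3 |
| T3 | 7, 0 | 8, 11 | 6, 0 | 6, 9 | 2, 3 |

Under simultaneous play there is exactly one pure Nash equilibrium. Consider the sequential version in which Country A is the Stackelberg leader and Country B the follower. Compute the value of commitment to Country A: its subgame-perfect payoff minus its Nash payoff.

2

Country B best-responds to each possible Country A move:
- T0: BR = X, leader payoff 0.
- T1: BR = W, leader payoff 10.
- T2: BR = X, leader payoff 8.
- T3: BR = W, leader payoff 8.
Maximizing over 0, 10, 8, 8, Country A chooses T1. Subgame-perfect outcome: (T1, W) with payoffs (10, 11).
Under simultaneous play:
Country A's best replies: V→T0; W→T0; X→T2; Y→T0; Z→T2.
Country B's best replies: T0→X; T1→W; T2→X; T3→W.
The unique mutual best reply is (T2, X), giving (8, 9).
Country A's commitment gain: 10 − 8 = 2.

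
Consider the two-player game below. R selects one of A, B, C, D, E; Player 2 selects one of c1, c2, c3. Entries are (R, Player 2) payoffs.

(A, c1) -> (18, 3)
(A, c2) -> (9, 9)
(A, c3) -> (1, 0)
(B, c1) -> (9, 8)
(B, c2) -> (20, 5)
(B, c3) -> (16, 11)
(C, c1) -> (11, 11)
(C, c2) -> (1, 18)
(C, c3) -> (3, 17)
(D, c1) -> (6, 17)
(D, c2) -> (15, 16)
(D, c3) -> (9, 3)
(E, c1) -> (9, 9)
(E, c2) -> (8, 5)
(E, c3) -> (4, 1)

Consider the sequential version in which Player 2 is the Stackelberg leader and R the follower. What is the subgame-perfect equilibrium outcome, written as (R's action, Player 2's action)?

(B, c3)

Work backward from R's decision.
- c1: R compares 18, 9, 11, 6, 9 and picks A; Player 2 would get 3.
- c2: R compares 9, 20, 1, 15, 8 and picks B; Player 2 would get 5.
- c3: R compares 1, 16, 3, 9, 4 and picks B; Player 2 would get 11.
Player 2's induced payoffs are 3, 5, 11, so Player 2 commits to c3. Subgame-perfect outcome: (B, c3) with payoffs (16, 11).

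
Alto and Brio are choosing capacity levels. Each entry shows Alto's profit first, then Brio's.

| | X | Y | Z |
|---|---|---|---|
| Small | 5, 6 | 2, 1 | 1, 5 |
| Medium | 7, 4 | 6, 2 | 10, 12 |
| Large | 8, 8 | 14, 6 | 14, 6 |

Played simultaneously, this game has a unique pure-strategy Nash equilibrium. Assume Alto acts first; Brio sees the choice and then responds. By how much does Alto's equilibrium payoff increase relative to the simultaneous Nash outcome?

2

Brio best-responds to each possible Alto move:
- Small → Brio plays X (best of 6, 1, 5); Alto gets 5.
- Medium → Brio plays Z (best of 4, 2, 12); Alto gets 10.
- Large → Brio plays X (best of 8, 6, 6); Alto gets 8.
Among 5, 10, 8, the best is 10 at Medium. Subgame-perfect outcome: (Medium, Z) with payoffs (10, 12).
Under simultaneous play:
Alto's best replies: X→Large; Y→Large; Z→Large.
Brio's best replies: Small→X; Medium→Z; Large→X.
Only (Large, X) has each player best-responding; Nash payoffs (8, 8).
Alto's commitment gain: 10 − 8 = 2.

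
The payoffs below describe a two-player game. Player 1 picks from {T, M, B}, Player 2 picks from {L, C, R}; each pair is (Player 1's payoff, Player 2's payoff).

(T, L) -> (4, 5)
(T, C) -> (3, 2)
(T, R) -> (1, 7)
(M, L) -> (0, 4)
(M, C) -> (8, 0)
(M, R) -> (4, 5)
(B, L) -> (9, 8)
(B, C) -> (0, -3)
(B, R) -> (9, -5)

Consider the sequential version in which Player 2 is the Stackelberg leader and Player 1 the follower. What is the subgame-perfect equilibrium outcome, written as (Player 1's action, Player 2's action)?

Work backward from Player 1's decision.
- L: Player 1 compares 4, 0, 9 and picks B; Player 2 would get 8.
- C: Player 1 compares 3, 8, 0 and picks M; Player 2 would get 0.
- R: Player 1 compares 1, 4, 9 and picks B; Player 2 would get -5.
Among 8, 0, -5, the best is 8 at L. Subgame-perfect outcome: (B, L) with payoffs (9, 8).

(B, L)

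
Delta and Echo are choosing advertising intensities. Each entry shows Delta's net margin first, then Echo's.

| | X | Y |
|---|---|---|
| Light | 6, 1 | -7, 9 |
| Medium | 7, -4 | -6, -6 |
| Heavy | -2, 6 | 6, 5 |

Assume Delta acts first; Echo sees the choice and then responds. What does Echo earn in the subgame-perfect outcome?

Solve by backward induction (Delta leads).
- Light: BR = Y, leader payoff -7.
- Medium: BR = X, leader payoff 7.
- Heavy: BR = X, leader payoff -2.
Among -7, 7, -2, the best is 7 at Medium. Subgame-perfect outcome: (Medium, X) with payoffs (7, -4).

-4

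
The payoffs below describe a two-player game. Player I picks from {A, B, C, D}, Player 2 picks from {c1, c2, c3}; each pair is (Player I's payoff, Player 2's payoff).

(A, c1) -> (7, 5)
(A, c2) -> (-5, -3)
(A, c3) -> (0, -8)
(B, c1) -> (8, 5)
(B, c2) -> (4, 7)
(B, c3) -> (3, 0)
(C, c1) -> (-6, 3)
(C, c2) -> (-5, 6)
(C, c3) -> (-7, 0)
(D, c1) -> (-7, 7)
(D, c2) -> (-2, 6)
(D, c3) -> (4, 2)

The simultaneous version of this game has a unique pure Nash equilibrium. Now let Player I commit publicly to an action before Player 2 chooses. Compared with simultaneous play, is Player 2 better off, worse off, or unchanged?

worse off

Backward induction with Player I moving first.
- A: Player 2 compares 5, -3, -8 and picks c1; Player I would get 7.
- B: Player 2 compares 5, 7, 0 and picks c2; Player I would get 4.
- C: Player 2 compares 3, 6, 0 and picks c2; Player I would get -5.
- D: Player 2 compares 7, 6, 2 and picks c1; Player I would get -7.
Maximizing over 7, 4, -5, -7, Player I chooses A. Subgame-perfect outcome: (A, c1) with payoffs (7, 5).
For the simultaneous game, intersect best replies.
Player I's best replies: c1→B; c2→B; c3→D.
Player 2's best replies: A→c1; B→c2; C→c2; D→c1.
The unique mutual best reply is (B, c2), giving (4, 7).
Player 2 earns 5 sequentially versus 7 at the Nash outcome: worse off.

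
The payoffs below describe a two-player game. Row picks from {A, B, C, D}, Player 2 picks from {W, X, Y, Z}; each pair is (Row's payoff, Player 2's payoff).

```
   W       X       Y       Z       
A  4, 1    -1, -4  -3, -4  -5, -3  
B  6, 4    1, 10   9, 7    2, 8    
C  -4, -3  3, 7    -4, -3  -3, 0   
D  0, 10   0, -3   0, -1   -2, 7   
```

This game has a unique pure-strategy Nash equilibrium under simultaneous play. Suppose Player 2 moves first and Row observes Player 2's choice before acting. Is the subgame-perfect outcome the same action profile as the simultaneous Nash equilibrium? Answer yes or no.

no

Row best-responds to each possible Player 2 move:
- W → Row plays B (best of 4, 6, -4, 0); Player 2 gets 4.
- X → Row plays C (best of -1, 1, 3, 0); Player 2 gets 7.
- Y → Row plays B (best of -3, 9, -4, 0); Player 2 gets 7.
- Z → Row plays B (best of -5, 2, -3, -2); Player 2 gets 8.
Player 2's induced payoffs are 4, 7, 7, 8, so Player 2 commits to Z. Subgame-perfect outcome: (B, Z) with payoffs (2, 8).
Now find the simultaneous Nash equilibrium.
Row's best replies: W→B; X→C; Y→B; Z→B.
Player 2's best replies: A→W; B→X; C→X; D→W.
Only (C, X) has each player best-responding; Nash payoffs (3, 7).
Sequential outcome (B, Z) differs from the Nash profile (C, X).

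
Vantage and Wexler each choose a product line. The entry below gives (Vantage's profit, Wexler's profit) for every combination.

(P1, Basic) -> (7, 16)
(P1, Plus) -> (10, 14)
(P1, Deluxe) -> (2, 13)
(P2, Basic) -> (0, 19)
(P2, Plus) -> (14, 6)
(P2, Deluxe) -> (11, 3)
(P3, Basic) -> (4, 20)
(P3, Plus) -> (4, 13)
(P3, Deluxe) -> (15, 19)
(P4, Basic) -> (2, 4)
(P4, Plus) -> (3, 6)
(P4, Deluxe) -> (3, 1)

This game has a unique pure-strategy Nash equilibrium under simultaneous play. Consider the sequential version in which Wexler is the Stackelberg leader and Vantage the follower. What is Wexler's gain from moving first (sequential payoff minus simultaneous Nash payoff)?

Solve by backward induction (Wexler leads).
- Basic → Vantage plays P1 (best of 7, 0, 4, 2); Wexler gets 16.
- Plus → Vantage plays P2 (best of 10, 14, 4, 3); Wexler gets 6.
- Deluxe → Vantage plays P3 (best of 2, 11, 15, 3); Wexler gets 19.
Wexler's induced payoffs are 16, 6, 19, so Wexler commits to Deluxe. Subgame-perfect outcome: (P3, Deluxe) with payoffs (15, 19).
Under simultaneous play:
Vantage's best replies: Basic→P1; Plus→P2; Deluxe→P3.
Wexler's best replies: P1→Basic; P2→Basic; P3→Basic; P4→Plus.
The unique mutual best reply is (P1, Basic), giving (7, 16).
Wexler's commitment gain: 19 − 16 = 3.

3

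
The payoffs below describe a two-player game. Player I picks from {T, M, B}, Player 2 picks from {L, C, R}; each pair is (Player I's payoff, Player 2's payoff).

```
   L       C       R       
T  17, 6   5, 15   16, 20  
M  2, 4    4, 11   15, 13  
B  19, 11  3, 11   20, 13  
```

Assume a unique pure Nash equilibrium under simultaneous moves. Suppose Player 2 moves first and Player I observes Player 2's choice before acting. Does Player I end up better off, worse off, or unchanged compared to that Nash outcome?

worse off

Solve by backward induction (Player 2 leads).
- L: Player I compares 17, 2, 19 and picks B; Player 2 would get 11.
- C: Player I compares 5, 4, 3 and picks T; Player 2 would get 15.
- R: Player I compares 16, 15, 20 and picks B; Player 2 would get 13.
Among 11, 15, 13, the best is 15 at C. Subgame-perfect outcome: (T, C) with payoffs (5, 15).
Now find the simultaneous Nash equilibrium.
Player I's best replies: L→B; C→T; R→B.
Player 2's best replies: T→R; M→R; B→R.
Only (B, R) has each player best-responding; Nash payoffs (20, 13).
Player I earns 5 sequentially versus 20 at the Nash outcome: worse off.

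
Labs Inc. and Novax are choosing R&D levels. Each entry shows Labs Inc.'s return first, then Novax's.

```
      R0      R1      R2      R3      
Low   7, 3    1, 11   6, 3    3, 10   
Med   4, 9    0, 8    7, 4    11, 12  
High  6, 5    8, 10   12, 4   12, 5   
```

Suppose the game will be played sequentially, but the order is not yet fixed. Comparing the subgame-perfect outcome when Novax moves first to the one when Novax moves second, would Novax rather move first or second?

second

If Labs Inc. leads: Novax's best replies are Low→R1, Med→R3, High→R1; Labs Inc.'s induced payoffs 1, 11, 8; outcome (Med, R3), payoffs (11, 12).
If Novax leads: Labs Inc.'s best replies are R0→Low, R1→High, R2→High, R3→High; Novax's induced payoffs 3, 10, 4, 5; outcome (High, R1), payoffs (8, 10).
Novax gets 10 moving first and 12 moving second, so Novax prefers to move second.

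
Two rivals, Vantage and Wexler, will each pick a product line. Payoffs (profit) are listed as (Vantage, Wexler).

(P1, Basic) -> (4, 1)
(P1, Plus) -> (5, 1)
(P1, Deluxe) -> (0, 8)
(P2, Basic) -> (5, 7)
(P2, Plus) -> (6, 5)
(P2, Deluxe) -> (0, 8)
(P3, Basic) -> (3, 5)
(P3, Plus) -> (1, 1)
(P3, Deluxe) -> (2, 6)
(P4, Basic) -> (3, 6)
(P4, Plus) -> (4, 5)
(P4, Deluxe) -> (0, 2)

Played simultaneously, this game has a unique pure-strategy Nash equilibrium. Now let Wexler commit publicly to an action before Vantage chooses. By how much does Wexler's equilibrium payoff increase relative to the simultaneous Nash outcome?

Vantage best-responds to each possible Wexler move:
- Basic: BR = P2, leader payoff 7.
- Plus: BR = P2, leader payoff 5.
- Deluxe: BR = P3, leader payoff 6.
Maximizing over 7, 5, 6, Wexler chooses Basic. Subgame-perfect outcome: (P2, Basic) with payoffs (5, 7).
For the simultaneous game, intersect best replies.
Vantage's best replies: Basic→P2; Plus→P2; Deluxe→P3.
Wexler's best replies: P1→Deluxe; P2→Deluxe; P3→Deluxe; P4→Basic.
Only (P3, Deluxe) has each player best-responding; Nash payoffs (2, 6).
Wexler's commitment gain: 7 − 6 = 1.

1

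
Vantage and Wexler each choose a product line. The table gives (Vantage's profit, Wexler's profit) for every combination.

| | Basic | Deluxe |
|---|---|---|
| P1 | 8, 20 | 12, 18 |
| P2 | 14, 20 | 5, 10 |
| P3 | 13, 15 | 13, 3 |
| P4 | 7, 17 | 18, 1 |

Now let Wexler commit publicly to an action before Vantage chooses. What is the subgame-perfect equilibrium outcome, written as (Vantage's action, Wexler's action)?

(P2, Basic)

Work backward from Vantage's decision.
- Basic: Vantage compares 8, 14, 13, 7 and picks P2; Wexler would get 20.
- Deluxe: Vantage compares 12, 5, 13, 18 and picks P4; Wexler would get 1.
Wexler's induced payoffs are 20, 1, so Wexler commits to Basic. Subgame-perfect outcome: (P2, Basic) with payoffs (14, 20).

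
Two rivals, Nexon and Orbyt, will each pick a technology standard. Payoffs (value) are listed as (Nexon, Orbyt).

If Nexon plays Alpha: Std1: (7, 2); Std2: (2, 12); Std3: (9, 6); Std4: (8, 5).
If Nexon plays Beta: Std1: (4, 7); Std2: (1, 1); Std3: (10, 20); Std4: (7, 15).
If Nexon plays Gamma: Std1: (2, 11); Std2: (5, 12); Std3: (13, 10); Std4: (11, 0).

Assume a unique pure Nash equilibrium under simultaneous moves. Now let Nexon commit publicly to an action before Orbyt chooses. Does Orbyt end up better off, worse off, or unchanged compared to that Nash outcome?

Orbyt best-responds to each possible Nexon move:
- Alpha → Orbyt plays Std2 (best of 2, 12, 6, 5); Nexon gets 2.
- Beta → Orbyt plays Std3 (best of 7, 1, 20, 15); Nexon gets 10.
- Gamma → Orbyt plays Std2 (best of 11, 12, 10, 0); Nexon gets 5.
Maximizing over 2, 10, 5, Nexon chooses Beta. Subgame-perfect outcome: (Beta, Std3) with payoffs (10, 20).
Now find the simultaneous Nash equilibrium.
Nexon's best replies: Std1→Alpha; Std2→Gamma; Std3→Gamma; Std4→Gamma.
Orbyt's best replies: Alpha→Std2; Beta→Std3; Gamma→Std2.
Only (Gamma, Std2) has each player best-responding; Nash payoffs (5, 12).
Orbyt earns 20 sequentially versus 12 at the Nash outcome: better off.

better off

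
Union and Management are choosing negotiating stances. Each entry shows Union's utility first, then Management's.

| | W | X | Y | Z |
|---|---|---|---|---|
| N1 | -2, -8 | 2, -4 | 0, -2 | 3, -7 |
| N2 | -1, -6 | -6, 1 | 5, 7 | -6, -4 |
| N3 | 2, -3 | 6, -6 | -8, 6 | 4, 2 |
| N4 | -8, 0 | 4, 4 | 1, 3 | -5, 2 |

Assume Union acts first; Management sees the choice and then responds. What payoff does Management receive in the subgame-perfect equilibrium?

Management best-responds to each possible Union move:
- N1: Management compares -8, -4, -2, -7 and picks Y; Union would get 0.
- N2: Management compares -6, 1, 7, -4 and picks Y; Union would get 5.
- N3: Management compares -3, -6, 6, 2 and picks Y; Union would get -8.
- N4: Management compares 0, 4, 3, 2 and picks X; Union would get 4.
Union's induced payoffs are 0, 5, -8, 4, so Union commits to N2. Subgame-perfect outcome: (N2, Y) with payoffs (5, 7).

7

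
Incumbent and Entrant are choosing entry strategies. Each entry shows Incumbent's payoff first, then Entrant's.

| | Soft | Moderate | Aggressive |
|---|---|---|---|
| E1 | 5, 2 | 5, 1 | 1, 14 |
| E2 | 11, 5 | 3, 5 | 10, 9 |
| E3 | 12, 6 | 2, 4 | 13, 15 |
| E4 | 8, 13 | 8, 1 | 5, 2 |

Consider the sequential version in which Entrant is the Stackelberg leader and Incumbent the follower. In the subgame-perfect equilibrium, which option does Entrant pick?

Aggressive

Backward induction with Entrant moving first.
- Soft: BR = E3, leader payoff 6.
- Moderate: BR = E4, leader payoff 1.
- Aggressive: BR = E3, leader payoff 15.
Maximizing over 6, 1, 15, Entrant chooses Aggressive. Subgame-perfect outcome: (E3, Aggressive) with payoffs (13, 15).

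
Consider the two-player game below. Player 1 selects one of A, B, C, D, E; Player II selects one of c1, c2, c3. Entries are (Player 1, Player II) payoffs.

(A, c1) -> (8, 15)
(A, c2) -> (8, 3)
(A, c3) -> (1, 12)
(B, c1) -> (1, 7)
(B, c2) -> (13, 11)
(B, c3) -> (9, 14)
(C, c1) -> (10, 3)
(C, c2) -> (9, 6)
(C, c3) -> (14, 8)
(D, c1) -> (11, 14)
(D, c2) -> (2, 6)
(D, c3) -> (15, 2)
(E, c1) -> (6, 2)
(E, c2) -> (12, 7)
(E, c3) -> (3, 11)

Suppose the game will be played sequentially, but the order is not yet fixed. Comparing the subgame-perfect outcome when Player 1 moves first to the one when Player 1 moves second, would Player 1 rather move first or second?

If Player 1 leads: Player II's best replies are A→c1, B→c3, C→c3, D→c1, E→c3; Player 1's induced payoffs 8, 9, 14, 11, 3; outcome (C, c3), payoffs (14, 8).
If Player II leads: Player 1's best replies are c1→D, c2→B, c3→D; Player II's induced payoffs 14, 11, 2; outcome (D, c1), payoffs (11, 14).
Player 1 gets 14 moving first and 11 moving second, so Player 1 prefers to move first.

first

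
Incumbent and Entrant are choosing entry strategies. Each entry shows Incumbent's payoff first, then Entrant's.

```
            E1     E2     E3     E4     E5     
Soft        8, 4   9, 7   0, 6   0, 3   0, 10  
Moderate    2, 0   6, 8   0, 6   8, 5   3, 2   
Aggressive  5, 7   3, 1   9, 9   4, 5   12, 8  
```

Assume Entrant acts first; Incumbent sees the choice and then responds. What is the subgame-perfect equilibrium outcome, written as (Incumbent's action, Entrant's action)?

Incumbent best-responds to each possible Entrant move:
- E1 → Incumbent plays Soft (best of 8, 2, 5); Entrant gets 4.
- E2 → Incumbent plays Soft (best of 9, 6, 3); Entrant gets 7.
- E3 → Incumbent plays Aggressive (best of 0, 0, 9); Entrant gets 9.
- E4 → Incumbent plays Moderate (best of 0, 8, 4); Entrant gets 5.
- E5 → Incumbent plays Aggressive (best of 0, 3, 12); Entrant gets 8.
Maximizing over 4, 7, 9, 5, 8, Entrant chooses E3. Subgame-perfect outcome: (Aggressive, E3) with payoffs (9, 9).

(Aggressive, E3)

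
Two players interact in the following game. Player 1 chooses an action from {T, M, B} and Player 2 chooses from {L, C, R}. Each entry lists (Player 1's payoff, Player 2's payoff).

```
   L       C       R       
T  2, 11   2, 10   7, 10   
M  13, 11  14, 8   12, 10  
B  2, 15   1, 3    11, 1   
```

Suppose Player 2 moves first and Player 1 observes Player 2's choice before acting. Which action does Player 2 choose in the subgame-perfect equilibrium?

Solve by backward induction (Player 2 leads).
- L → Player 1 plays M (best of 2, 13, 2); Player 2 gets 11.
- C → Player 1 plays M (best of 2, 14, 1); Player 2 gets 8.
- R → Player 1 plays M (best of 7, 12, 11); Player 2 gets 10.
Maximizing over 11, 8, 10, Player 2 chooses L. Subgame-perfect outcome: (M, L) with payoffs (13, 11).

L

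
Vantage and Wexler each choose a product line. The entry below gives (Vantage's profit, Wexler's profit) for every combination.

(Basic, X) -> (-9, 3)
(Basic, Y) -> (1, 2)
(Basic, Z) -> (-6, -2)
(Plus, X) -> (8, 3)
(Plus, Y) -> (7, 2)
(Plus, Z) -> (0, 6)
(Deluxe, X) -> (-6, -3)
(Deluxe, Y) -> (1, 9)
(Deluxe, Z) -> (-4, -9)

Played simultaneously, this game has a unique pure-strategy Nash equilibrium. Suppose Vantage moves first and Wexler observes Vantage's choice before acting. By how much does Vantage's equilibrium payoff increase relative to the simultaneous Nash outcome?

1

Wexler best-responds to each possible Vantage move:
- Basic: Wexler compares 3, 2, -2 and picks X; Vantage would get -9.
- Plus: Wexler compares 3, 2, 6 and picks Z; Vantage would get 0.
- Deluxe: Wexler compares -3, 9, -9 and picks Y; Vantage would get 1.
Maximizing over -9, 0, 1, Vantage chooses Deluxe. Subgame-perfect outcome: (Deluxe, Y) with payoffs (1, 9).
For the simultaneous game, intersect best replies.
Vantage's best replies: X→Plus; Y→Plus; Z→Plus.
Wexler's best replies: Basic→X; Plus→Z; Deluxe→Y.
Only (Plus, Z) has each player best-responding; Nash payoffs (0, 6).
Vantage's commitment gain: 1 − 0 = 1.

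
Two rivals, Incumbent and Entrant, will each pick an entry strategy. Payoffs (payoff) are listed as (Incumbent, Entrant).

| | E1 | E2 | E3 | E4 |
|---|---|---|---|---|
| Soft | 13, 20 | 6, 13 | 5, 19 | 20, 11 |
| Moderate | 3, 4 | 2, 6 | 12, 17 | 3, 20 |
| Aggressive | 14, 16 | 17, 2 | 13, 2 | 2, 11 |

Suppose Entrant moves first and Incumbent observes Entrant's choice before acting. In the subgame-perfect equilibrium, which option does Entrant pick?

E1

Incumbent best-responds to each possible Entrant move:
- E1 → Incumbent plays Aggressive (best of 13, 3, 14); Entrant gets 16.
- E2 → Incumbent plays Aggressive (best of 6, 2, 17); Entrant gets 2.
- E3 → Incumbent plays Aggressive (best of 5, 12, 13); Entrant gets 2.
- E4 → Incumbent plays Soft (best of 20, 3, 2); Entrant gets 11.
Entrant's induced payoffs are 16, 2, 2, 11, so Entrant commits to E1. Subgame-perfect outcome: (Aggressive, E1) with payoffs (14, 16).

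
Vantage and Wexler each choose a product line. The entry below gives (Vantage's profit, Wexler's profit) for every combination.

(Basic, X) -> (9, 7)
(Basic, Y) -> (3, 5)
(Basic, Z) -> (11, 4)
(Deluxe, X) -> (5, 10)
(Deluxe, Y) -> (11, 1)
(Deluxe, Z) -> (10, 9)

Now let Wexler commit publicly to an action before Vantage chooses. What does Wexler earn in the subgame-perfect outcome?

Backward induction with Wexler moving first.
- X: Vantage compares 9, 5 and picks Basic; Wexler would get 7.
- Y: Vantage compares 3, 11 and picks Deluxe; Wexler would get 1.
- Z: Vantage compares 11, 10 and picks Basic; Wexler would get 4.
Maximizing over 7, 1, 4, Wexler chooses X. Subgame-perfect outcome: (Basic, X) with payoffs (9, 7).

7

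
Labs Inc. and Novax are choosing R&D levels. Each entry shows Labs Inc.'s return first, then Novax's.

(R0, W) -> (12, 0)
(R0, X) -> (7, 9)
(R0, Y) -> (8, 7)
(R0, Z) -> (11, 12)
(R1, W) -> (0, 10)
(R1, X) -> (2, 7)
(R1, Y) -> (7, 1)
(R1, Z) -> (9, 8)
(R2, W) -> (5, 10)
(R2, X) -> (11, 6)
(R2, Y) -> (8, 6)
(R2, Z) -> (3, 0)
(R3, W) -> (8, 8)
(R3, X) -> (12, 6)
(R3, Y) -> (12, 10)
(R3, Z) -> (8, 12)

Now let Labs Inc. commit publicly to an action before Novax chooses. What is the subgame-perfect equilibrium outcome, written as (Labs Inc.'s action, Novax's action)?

Novax best-responds to each possible Labs Inc. move:
- R0: BR = Z, leader payoff 11.
- R1: BR = W, leader payoff 0.
- R2: BR = W, leader payoff 5.
- R3: BR = Z, leader payoff 8.
Among 11, 0, 5, 8, the best is 11 at R0. Subgame-perfect outcome: (R0, Z) with payoffs (11, 12).

(R0, Z)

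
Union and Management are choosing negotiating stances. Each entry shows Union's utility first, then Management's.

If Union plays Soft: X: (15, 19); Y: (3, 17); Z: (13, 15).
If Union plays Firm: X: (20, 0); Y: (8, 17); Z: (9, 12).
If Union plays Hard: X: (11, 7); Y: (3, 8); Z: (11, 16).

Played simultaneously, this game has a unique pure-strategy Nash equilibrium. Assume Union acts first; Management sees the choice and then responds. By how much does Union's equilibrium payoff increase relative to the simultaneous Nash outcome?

7

Solve by backward induction (Union leads).
- Soft → Management plays X (best of 19, 17, 15); Union gets 15.
- Firm → Management plays Y (best of 0, 17, 12); Union gets 8.
- Hard → Management plays Z (best of 7, 8, 16); Union gets 11.
Among 15, 8, 11, the best is 15 at Soft. Subgame-perfect outcome: (Soft, X) with payoffs (15, 19).
For the simultaneous game, intersect best replies.
Union's best replies: X→Firm; Y→Firm; Z→Soft.
Management's best replies: Soft→X; Firm→Y; Hard→Z.
Only (Firm, Y) has each player best-responding; Nash payoffs (8, 17).
Union's commitment gain: 15 − 8 = 7.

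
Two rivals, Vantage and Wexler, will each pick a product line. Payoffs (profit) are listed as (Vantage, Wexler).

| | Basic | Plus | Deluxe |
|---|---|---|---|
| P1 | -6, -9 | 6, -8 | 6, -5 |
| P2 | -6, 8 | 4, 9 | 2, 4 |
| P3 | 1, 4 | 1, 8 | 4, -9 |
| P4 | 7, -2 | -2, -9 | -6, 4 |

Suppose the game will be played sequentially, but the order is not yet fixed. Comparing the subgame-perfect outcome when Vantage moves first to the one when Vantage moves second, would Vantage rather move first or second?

If Vantage leads: Wexler's best replies are P1→Deluxe, P2→Plus, P3→Plus, P4→Deluxe; Vantage's induced payoffs 6, 4, 1, -6; outcome (P1, Deluxe), payoffs (6, -5).
If Wexler leads: Vantage's best replies are Basic→P4, Plus→P1, Deluxe→P1; Wexler's induced payoffs -2, -8, -5; outcome (P4, Basic), payoffs (7, -2).
Vantage gets 6 moving first and 7 moving second, so Vantage prefers to move second.

second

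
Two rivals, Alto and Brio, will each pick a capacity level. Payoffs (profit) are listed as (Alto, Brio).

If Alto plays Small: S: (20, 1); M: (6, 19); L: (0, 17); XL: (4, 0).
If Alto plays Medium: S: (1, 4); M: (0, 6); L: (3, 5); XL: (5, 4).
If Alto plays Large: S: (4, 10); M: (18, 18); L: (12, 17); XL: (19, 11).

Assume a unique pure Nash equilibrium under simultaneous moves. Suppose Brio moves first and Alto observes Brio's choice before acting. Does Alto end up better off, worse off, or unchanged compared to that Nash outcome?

unchanged

Alto best-responds to each possible Brio move:
- S: BR = Small, leader payoff 1.
- M: BR = Large, leader payoff 18.
- L: BR = Large, leader payoff 17.
- XL: BR = Large, leader payoff 11.
Brio's induced payoffs are 1, 18, 17, 11, so Brio commits to M. Subgame-perfect outcome: (Large, M) with payoffs (18, 18).
For the simultaneous game, intersect best replies.
Alto's best replies: S→Small; M→Large; L→Large; XL→Large.
Brio's best replies: Small→M; Medium→M; Large→M.
The unique mutual best reply is (Large, M), giving (18, 18).
Alto earns 18 sequentially versus 18 at the Nash outcome: unchanged.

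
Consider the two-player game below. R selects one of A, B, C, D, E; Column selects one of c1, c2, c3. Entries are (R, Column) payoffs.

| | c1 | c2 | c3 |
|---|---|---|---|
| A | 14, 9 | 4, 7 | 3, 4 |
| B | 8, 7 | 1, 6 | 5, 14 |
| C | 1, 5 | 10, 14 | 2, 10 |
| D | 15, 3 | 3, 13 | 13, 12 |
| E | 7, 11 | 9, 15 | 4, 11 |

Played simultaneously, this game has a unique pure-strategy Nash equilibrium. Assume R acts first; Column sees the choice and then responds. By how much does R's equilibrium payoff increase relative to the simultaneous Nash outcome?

4

Column best-responds to each possible R move:
- A: Column compares 9, 7, 4 and picks c1; R would get 14.
- B: Column compares 7, 6, 14 and picks c3; R would get 5.
- C: Column compares 5, 14, 10 and picks c2; R would get 10.
- D: Column compares 3, 13, 12 and picks c2; R would get 3.
- E: Column compares 11, 15, 11 and picks c2; R would get 9.
Among 14, 5, 10, 3, 9, the best is 14 at A. Subgame-perfect outcome: (A, c1) with payoffs (14, 9).
Now find the simultaneous Nash equilibrium.
R's best replies: c1→D; c2→C; c3→D.
Column's best replies: A→c1; B→c3; C→c2; D→c2; E→c2.
The unique mutual best reply is (C, c2), giving (10, 14).
R's commitment gain: 14 − 10 = 4.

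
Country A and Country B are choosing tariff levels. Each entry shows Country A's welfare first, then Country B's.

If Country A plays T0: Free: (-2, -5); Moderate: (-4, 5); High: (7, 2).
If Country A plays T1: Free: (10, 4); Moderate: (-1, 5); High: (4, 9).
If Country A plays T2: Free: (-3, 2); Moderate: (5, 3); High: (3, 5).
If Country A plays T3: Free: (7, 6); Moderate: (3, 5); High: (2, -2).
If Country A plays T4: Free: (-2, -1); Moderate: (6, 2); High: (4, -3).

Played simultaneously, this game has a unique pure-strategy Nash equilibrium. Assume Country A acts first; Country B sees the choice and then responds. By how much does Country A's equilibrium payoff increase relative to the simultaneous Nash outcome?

1

Backward induction with Country A moving first.
- T0 → Country B plays Moderate (best of -5, 5, 2); Country A gets -4.
- T1 → Country B plays High (best of 4, 5, 9); Country A gets 4.
- T2 → Country B plays High (best of 2, 3, 5); Country A gets 3.
- T3 → Country B plays Free (best of 6, 5, -2); Country A gets 7.
- T4 → Country B plays Moderate (best of -1, 2, -3); Country A gets 6.
Maximizing over -4, 4, 3, 7, 6, Country A chooses T3. Subgame-perfect outcome: (T3, Free) with payoffs (7, 6).
Now find the simultaneous Nash equilibrium.
Country A's best replies: Free→T1; Moderate→T4; High→T0.
Country B's best replies: T0→Moderate; T1→High; T2→High; T3→Free; T4→Moderate.
Only (T4, Moderate) has each player best-responding; Nash payoffs (6, 2).
Country A's commitment gain: 7 − 6 = 1.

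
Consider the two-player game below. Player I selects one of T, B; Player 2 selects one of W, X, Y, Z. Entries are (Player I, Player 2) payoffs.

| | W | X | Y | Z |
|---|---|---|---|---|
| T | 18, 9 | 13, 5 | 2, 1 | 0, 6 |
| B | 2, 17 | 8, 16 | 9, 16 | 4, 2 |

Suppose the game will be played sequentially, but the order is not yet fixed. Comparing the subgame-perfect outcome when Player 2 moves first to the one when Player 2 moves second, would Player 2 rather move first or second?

first

If Player I leads: Player 2's best replies are T→W, B→W; Player I's induced payoffs 18, 2; outcome (T, W), payoffs (18, 9).
If Player 2 leads: Player I's best replies are W→T, X→T, Y→B, Z→B; Player 2's induced payoffs 9, 5, 16, 2; outcome (B, Y), payoffs (9, 16).
Player 2 gets 16 moving first and 9 moving second, so Player 2 prefers to move first.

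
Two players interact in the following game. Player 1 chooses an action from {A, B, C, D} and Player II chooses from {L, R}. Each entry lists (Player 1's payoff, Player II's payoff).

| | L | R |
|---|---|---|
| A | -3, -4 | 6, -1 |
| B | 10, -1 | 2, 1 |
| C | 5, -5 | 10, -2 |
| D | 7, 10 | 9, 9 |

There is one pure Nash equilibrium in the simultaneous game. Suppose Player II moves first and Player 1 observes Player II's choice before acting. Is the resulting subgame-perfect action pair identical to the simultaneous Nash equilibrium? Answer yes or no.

Work backward from Player 1's decision.
- L: Player 1 compares -3, 10, 5, 7 and picks B; Player II would get -1.
- R: Player 1 compares 6, 2, 10, 9 and picks C; Player II would get -2.
Player II's induced payoffs are -1, -2, so Player II commits to L. Subgame-perfect outcome: (B, L) with payoffs (10, -1).
For the simultaneous game, intersect best replies.
Player 1's best replies: L→B; R→C.
Player II's best replies: A→R; B→R; C→R; D→L.
The unique mutual best reply is (C, R), giving (10, -2).
Sequential outcome (B, L) differs from the Nash profile (C, R).

no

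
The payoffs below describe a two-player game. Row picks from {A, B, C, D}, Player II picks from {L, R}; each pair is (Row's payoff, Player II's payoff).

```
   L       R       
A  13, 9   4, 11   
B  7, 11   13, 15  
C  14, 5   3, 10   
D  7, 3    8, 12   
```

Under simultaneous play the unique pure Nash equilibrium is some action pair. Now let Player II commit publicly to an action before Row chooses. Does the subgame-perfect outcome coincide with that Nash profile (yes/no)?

Solve by backward induction (Player II leads).
- L: Row compares 13, 7, 14, 7 and picks C; Player II would get 5.
- R: Row compares 4, 13, 3, 8 and picks B; Player II would get 15.
Maximizing over 5, 15, Player II chooses R. Subgame-perfect outcome: (B, R) with payoffs (13, 15).
Now find the simultaneous Nash equilibrium.
Row's best replies: L→C; R→B.
Player II's best replies: A→R; B→R; C→R; D→R.
Only (B, R) has each player best-responding; Nash payoffs (13, 15).
Sequential outcome (B, R) coincides with the Nash profile (B, R).

yes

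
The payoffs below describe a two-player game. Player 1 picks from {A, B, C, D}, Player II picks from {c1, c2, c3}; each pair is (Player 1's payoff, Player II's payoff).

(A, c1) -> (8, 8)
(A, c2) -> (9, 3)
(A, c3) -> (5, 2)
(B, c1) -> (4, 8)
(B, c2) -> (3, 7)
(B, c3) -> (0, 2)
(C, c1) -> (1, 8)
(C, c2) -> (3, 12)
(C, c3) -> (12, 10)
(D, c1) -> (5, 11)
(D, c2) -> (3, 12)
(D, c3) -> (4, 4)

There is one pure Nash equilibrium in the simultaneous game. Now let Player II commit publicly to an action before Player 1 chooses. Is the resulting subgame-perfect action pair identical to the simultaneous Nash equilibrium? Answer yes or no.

Player 1 best-responds to each possible Player II move:
- c1: BR = A, leader payoff 8.
- c2: BR = A, leader payoff 3.
- c3: BR = C, leader payoff 10.
Maximizing over 8, 3, 10, Player II chooses c3. Subgame-perfect outcome: (C, c3) with payoffs (12, 10).
For the simultaneous game, intersect best replies.
Player 1's best replies: c1→A; c2→A; c3→C.
Player II's best replies: A→c1; B→c1; C→c2; D→c2.
The unique mutual best reply is (A, c1), giving (8, 8).
Sequential outcome (C, c3) differs from the Nash profile (A, c1).

no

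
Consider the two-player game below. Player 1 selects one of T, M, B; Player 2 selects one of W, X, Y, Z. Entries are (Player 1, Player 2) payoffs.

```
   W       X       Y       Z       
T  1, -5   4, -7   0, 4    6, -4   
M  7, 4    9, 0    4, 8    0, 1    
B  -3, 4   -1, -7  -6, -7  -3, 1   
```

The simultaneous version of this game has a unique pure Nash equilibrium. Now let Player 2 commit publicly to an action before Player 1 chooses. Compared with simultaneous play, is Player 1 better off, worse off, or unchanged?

Solve by backward induction (Player 2 leads).
- W: Player 1 compares 1, 7, -3 and picks M; Player 2 would get 4.
- X: Player 1 compares 4, 9, -1 and picks M; Player 2 would get 0.
- Y: Player 1 compares 0, 4, -6 and picks M; Player 2 would get 8.
- Z: Player 1 compares 6, 0, -3 and picks T; Player 2 would get -4.
Maximizing over 4, 0, 8, -4, Player 2 chooses Y. Subgame-perfect outcome: (M, Y) with payoffs (4, 8).
For the simultaneous game, intersect best replies.
Player 1's best replies: W→M; X→M; Y→M; Z→T.
Player 2's best replies: T→Y; M→Y; B→W.
Only (M, Y) has each player best-responding; Nash payoffs (4, 8).
Player 1 earns 4 sequentially versus 4 at the Nash outcome: unchanged.

unchanged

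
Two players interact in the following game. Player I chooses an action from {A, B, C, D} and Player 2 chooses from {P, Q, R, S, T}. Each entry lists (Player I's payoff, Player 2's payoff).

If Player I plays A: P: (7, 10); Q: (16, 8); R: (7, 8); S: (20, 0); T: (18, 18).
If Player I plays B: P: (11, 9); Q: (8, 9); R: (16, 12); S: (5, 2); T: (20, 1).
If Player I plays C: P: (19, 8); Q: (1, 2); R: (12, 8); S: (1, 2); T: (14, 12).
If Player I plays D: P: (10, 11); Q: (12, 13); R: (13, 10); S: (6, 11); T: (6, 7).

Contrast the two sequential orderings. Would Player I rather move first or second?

first

If Player I leads: Player 2's best replies are A→T, B→R, C→T, D→Q; Player I's induced payoffs 18, 16, 14, 12; outcome (A, T), payoffs (18, 18).
If Player 2 leads: Player I's best replies are P→C, Q→A, R→B, S→A, T→B; Player 2's induced payoffs 8, 8, 12, 0, 1; outcome (B, R), payoffs (16, 12).
Player I gets 18 moving first and 16 moving second, so Player I prefers to move first.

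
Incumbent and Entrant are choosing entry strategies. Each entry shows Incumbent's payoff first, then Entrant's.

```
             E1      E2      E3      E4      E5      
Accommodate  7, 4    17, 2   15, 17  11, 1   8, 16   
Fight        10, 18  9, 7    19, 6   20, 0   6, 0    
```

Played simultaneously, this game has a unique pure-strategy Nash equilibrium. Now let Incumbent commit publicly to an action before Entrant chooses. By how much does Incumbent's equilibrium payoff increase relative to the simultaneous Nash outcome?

5

Solve by backward induction (Incumbent leads).
- Accommodate: Entrant compares 4, 2, 17, 1, 16 and picks E3; Incumbent would get 15.
- Fight: Entrant compares 18, 7, 6, 0, 0 and picks E1; Incumbent would get 10.
Maximizing over 15, 10, Incumbent chooses Accommodate. Subgame-perfect outcome: (Accommodate, E3) with payoffs (15, 17).
Now find the simultaneous Nash equilibrium.
Incumbent's best replies: E1→Fight; E2→Accommodate; E3→Fight; E4→Fight; E5→Accommodate.
Entrant's best replies: Accommodate→E3; Fight→E1.
The unique mutual best reply is (Fight, E1), giving (10, 18).
Incumbent's commitment gain: 15 − 10 = 5.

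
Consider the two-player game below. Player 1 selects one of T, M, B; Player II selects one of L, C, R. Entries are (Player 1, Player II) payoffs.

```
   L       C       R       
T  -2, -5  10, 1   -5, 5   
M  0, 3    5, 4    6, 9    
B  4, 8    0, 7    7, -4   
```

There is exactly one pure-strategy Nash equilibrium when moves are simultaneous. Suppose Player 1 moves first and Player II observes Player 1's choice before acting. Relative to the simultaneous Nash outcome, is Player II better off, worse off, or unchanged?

better off

Backward induction with Player 1 moving first.
- T: BR = R, leader payoff -5.
- M: BR = R, leader payoff 6.
- B: BR = L, leader payoff 4.
Maximizing over -5, 6, 4, Player 1 chooses M. Subgame-perfect outcome: (M, R) with payoffs (6, 9).
Now find the simultaneous Nash equilibrium.
Player 1's best replies: L→B; C→T; R→B.
Player II's best replies: T→R; M→R; B→L.
The unique mutual best reply is (B, L), giving (4, 8).
Player II earns 9 sequentially versus 8 at the Nash outcome: better off.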